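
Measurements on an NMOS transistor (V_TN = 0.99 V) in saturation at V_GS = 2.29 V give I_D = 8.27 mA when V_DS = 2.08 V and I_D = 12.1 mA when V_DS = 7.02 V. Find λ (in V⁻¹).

With V_GS fixed, I_D ∝ (1 + λ V_DS) in saturation, so I_D2/I_D1 = (1 + λ V_DS2)/(1 + λ V_DS1).
12.1/8.27 = 1.463 = (1 + 7.02 λ)/(1 + 2.08 λ).
Solving: λ (I_D1 V_DS2 − I_D2 V_DS1) = I_D2 − I_D1, so λ = (12.1 − 8.27) / (8.27 × 7.02 − 12.1 × 2.08) = 3.83 / 32.9 = 0.116 V⁻¹.

λ = 0.116 V⁻¹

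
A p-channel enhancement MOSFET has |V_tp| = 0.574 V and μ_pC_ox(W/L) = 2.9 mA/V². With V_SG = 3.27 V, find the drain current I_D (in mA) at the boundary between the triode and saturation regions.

At the boundary V_SD = V_ov = V_SG − |V_tp| = 3.27 − 0.574 = 2.7 V.
I_D = ½ k_p V_ov² = 0.5 × 2.9 × 2.7² = 10.5 mA.

I_D = 10.5 mA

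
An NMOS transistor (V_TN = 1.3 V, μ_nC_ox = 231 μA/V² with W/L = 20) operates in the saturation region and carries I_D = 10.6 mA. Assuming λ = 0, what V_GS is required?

V_GS = 3.44 V

k_n = μ_nC_ox · (W/L) = 4.62 mA/V².
In saturation I_D = ½ k_n (V_GS − V_TN)², so V_GS − V_TN = √(2 I_D / k_n) = √(2 × 10.6 / 4.62) = 2.14 V.
V_GS = 1.3 + 2.14 = 3.44 V.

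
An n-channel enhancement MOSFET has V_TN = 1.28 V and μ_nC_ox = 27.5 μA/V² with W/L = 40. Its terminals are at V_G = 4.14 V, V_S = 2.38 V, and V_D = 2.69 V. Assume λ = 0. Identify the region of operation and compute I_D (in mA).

Triode; I_D = 0.111 mA

V_GS = V_G − V_S = 4.14 − 2.38 = 1.76 V; V_DS = V_D − V_S = 2.69 − 2.38 = 0.31 V.
k_n = μ_nC_ox · (W/L) = 1.1 mA/V².
V_ov = V_GS − V_TN = 1.76 − 1.28 = 0.48 V.
Since V_DS = 0.31 V < V_ov = 0.48 V, the device is in the triode region.
I_D = k_n [V_ov · V_DS − ½ V_DS²] = 1.1 × [0.48 × 0.31 − 0.5 × 0.31²] = 0.111 mA.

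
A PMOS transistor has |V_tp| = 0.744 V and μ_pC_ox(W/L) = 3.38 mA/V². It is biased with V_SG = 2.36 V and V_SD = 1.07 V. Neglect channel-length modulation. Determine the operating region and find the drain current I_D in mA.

Triode; I_D = 3.91 mA

V_ov = V_SG − |V_tp| = 2.36 − 0.744 = 1.62 V.
Since V_SD = 1.07 V < V_ov = 1.62 V, the device is in the triode region.
I_D = k_p [V_ov · V_SD − ½ V_SD²] = 3.38 × [1.62 × 1.07 − 0.5 × 1.07²] = 3.91 mA.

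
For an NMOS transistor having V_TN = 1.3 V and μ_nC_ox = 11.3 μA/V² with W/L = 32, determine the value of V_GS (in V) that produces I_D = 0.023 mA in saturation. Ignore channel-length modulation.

k_n = μ_nC_ox · (W/L) = 0.3616 mA/V².
In saturation I_D = ½ k_n (V_GS − V_TN)², so V_GS − V_TN = √(2 I_D / k_n) = √(2 × 0.023 / 0.3616) = 0.357 V.
V_GS = 1.3 + 0.357 = 1.66 V.

V_GS = 1.66 V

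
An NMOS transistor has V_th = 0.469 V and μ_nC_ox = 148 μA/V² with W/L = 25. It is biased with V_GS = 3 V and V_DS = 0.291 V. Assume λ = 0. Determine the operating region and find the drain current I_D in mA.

k_n = μ_nC_ox · (W/L) = 3.7 mA/V².
V_ov = V_GS − V_th = 3 − 0.469 = 2.53 V.
Since V_DS = 0.291 V < V_ov = 2.53 V, the device is in the triode region.
I_D = k_n [V_ov · V_DS − ½ V_DS²] = 3.7 × [2.53 × 0.291 − 0.5 × 0.291²] = 2.57 mA.

Triode; I_D = 2.57 mA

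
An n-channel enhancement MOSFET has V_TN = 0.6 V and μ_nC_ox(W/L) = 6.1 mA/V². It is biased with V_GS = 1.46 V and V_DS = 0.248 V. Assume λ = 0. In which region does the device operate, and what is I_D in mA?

V_ov = V_GS − V_TN = 1.46 − 0.6 = 0.86 V.
Since V_DS = 0.248 V < V_ov = 0.86 V, the device is in the triode region.
I_D = k_n [V_ov · V_DS − ½ V_DS²] = 6.1 × [0.86 × 0.248 − 0.5 × 0.248²] = 1.11 mA.

Triode; I_D = 1.11 mA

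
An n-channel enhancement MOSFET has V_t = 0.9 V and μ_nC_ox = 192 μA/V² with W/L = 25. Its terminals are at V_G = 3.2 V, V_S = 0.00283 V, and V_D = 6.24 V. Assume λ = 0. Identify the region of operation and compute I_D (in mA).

V_GS = V_G − V_S = 3.2 − 0.00283 = 3.2 V; V_DS = V_D − V_S = 6.24 − 0.00283 = 6.24 V.
k_n = μ_nC_ox · (W/L) = 4.8 mA/V².
V_ov = V_GS − V_t = 3.2 − 0.9 = 2.3 V.
Since V_DS = 6.24 V ≥ V_ov = 2.3 V, the device is in saturation.
I_D = ½ k_n V_ov² = 0.5 × 4.8 × 2.3² = 12.7 mA.

Saturation; I_D = 12.7 mA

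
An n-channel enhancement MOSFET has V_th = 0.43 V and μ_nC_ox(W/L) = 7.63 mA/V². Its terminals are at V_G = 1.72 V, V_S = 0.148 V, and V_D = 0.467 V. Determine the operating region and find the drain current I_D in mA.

Triode; I_D = 2.39 mA

V_GS = V_G − V_S = 1.72 − 0.148 = 1.57 V; V_DS = V_D − V_S = 0.467 − 0.148 = 0.319 V.
V_ov = V_GS − V_th = 1.57 − 0.43 = 1.14 V.
Since V_DS = 0.319 V < V_ov = 1.14 V, the device is in the triode region.
I_D = k_n [V_ov · V_DS − ½ V_DS²] = 7.63 × [1.14 × 0.319 − 0.5 × 0.319²] = 2.39 mA.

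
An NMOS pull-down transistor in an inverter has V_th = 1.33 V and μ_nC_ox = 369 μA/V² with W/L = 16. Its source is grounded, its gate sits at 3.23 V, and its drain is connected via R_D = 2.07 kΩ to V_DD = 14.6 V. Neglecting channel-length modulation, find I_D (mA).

V_GS = V_G = 3.23 V, so V_ov = 3.23 − 1.33 = 1.9 V.
k_n = μ_nC_ox · (W/L) = 5.904 mA/V².
Assume saturation: I_D = ½ k_n V_ov² = 0.5 × 5.904 × 1.9² = 10.7 mA, giving V_DS = V_DD − I_D R_D = 14.6 − 10.7 × 2.07 = -7.46 V.
But -7.46 V < V_ov = 1.9 V, so the device is actually in triode.
In triode I_D = k_n[V_ov V_DS − ½ V_DS²] and I_D = (V_DD − V_DS)/R_D. Equating: 6.11 V_DS² − 24.22 V_DS + 14.6 = 0, giving V_DS = 0.742 V (the root below V_ov).
I_D = (14.6 − 0.742) / 2.07 = 6.69 mA.

I_D = 6.69 mA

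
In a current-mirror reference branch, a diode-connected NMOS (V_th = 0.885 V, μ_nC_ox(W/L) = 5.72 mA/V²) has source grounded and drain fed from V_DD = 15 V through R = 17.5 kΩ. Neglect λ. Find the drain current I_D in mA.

With gate tied to drain, V_GS = V_DS ≥ V_GS − V_th, so the device is in saturation.
KCL at the drain: ½ k_n (V_GS − V_th)² = (V_DD − V_GS)/R.
Let x = V_GS − 0.885. Then 50 x² + x − 14.12 = 0, giving x = 0.521 V (positive root), so V_GS = 1.41 V.
I_D = (V_DD − V_GS)/R = (15 − 1.41) / 17.5 = 0.777 mA.

I_D = 0.777 mA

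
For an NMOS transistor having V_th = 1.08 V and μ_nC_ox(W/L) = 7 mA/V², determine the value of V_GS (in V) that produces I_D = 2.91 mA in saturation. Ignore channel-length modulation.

In saturation I_D = ½ k_n (V_GS − V_th)², so V_GS − V_th = √(2 I_D / k_n) = √(2 × 2.91 / 7) = 0.912 V.
V_GS = 1.08 + 0.912 = 1.99 V.

V_GS = 1.99 V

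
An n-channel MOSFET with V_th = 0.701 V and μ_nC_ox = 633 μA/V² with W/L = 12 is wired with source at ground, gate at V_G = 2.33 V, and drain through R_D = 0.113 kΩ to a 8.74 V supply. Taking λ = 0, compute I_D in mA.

V_GS = V_G = 2.33 V, so V_ov = 2.33 − 0.701 = 1.63 V.
k_n = μ_nC_ox · (W/L) = 7.596 mA/V².
Assume saturation: I_D = ½ k_n V_ov² = 0.5 × 7.596 × 1.63² = 10.1 mA, giving V_DS = V_DD − I_D R_D = 8.74 − 10.1 × 0.113 = 7.6 V.
V_DS = 7.6 V ≥ V_ov = 1.63 V, confirming saturation.

I_D = 10.1 mA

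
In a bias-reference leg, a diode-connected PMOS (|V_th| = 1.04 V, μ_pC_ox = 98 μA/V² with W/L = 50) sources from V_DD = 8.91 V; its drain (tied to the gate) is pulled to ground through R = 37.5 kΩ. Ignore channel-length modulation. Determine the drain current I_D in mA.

With gate tied to drain, V_SG = V_SD ≥ V_SG − |V_th|, so the device is in saturation.
k_p = μ_pC_ox · (W/L) = 4.9 mA/V².
KCL at the drain: ½ k_p (V_SG − |V_th|)² = (V_DD − V_SG)/R.
Let x = V_SG − 1.04. Then 91.9 x² + x − 7.87 = 0, giving x = 0.287 V (positive root), so V_SG = 1.33 V.
I_D = (V_DD − V_SG)/R = (8.91 − 1.33) / 37.5 = 0.202 mA.

I_D = 0.202 mA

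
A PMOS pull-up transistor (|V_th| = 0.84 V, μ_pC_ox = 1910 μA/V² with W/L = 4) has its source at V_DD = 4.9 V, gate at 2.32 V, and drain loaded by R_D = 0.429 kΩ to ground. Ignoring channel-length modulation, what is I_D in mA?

I_D = 9.20 mA

V_SG = V_DD − V_G = 4.9 − 2.32 = 2.58 V, so V_ov = 2.58 − 0.84 = 1.74 V.
k_p = μ_pC_ox · (W/L) = 7.64 mA/V².
Assume saturation: I_D = ½ k_p V_ov² = 0.5 × 7.64 × 1.74² = 11.6 mA, giving V_SD = V_DD − I_D R_D = 4.9 − 11.6 × 0.429 = -0.0616 V.
But -0.0616 V < V_ov = 1.74 V, so the device is actually in triode.
In triode I_D = k_p[V_ov V_SD − ½ V_SD²] and I_D = (V_DD − V_SD)/R_D. Equating: 1.64 V_SD² − 6.703 V_SD + 4.9 = 0, giving V_SD = 0.953 V (the root below V_ov).
I_D = (4.9 − 0.953) / 0.429 = 9.2 mA.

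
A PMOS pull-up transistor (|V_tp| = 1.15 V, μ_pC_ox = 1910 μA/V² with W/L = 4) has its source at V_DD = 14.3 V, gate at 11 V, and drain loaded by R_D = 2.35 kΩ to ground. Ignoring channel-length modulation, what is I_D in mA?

I_D = 5.92 mA

V_SG = V_DD − V_G = 14.3 − 11 = 3.3 V, so V_ov = 3.3 − 1.15 = 2.15 V.
k_p = μ_pC_ox · (W/L) = 7.64 mA/V².
Assume saturation: I_D = ½ k_p V_ov² = 0.5 × 7.64 × 2.15² = 17.7 mA, giving V_SD = V_DD − I_D R_D = 14.3 − 17.7 × 2.35 = -27.2 V.
But -27.2 V < V_ov = 2.15 V, so the device is actually in triode.
In triode I_D = k_p[V_ov V_SD − ½ V_SD²] and I_D = (V_DD − V_SD)/R_D. Equating: 8.98 V_SD² − 39.6 V_SD + 14.3 = 0, giving V_SD = 0.397 V (the root below V_ov).
I_D = (14.3 − 0.397) / 2.35 = 5.92 mA.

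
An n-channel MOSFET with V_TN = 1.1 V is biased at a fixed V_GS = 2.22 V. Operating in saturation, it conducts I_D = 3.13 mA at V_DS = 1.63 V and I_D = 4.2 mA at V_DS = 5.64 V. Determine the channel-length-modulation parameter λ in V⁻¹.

λ = 0.0990 V⁻¹

With V_GS fixed, I_D ∝ (1 + λ V_DS) in saturation, so I_D2/I_D1 = (1 + λ V_DS2)/(1 + λ V_DS1).
4.2/3.13 = 1.342 = (1 + 5.64 λ)/(1 + 1.63 λ).
Solving: λ (I_D1 V_DS2 − I_D2 V_DS1) = I_D2 − I_D1, so λ = (4.2 − 3.13) / (3.13 × 5.64 − 4.2 × 1.63) = 1.07 / 10.8 = 0.099 V⁻¹.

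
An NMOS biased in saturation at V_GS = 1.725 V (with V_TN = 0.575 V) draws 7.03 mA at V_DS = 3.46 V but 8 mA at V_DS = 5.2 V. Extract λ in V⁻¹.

With V_GS fixed, I_D ∝ (1 + λ V_DS) in saturation, so I_D2/I_D1 = (1 + λ V_DS2)/(1 + λ V_DS1).
8/7.03 = 1.138 = (1 + 5.2 λ)/(1 + 3.46 λ).
Solving: λ (I_D1 V_DS2 − I_D2 V_DS1) = I_D2 − I_D1, so λ = (8 − 7.03) / (7.03 × 5.2 − 8 × 3.46) = 0.97 / 8.88 = 0.109 V⁻¹.

λ = 0.109 V⁻¹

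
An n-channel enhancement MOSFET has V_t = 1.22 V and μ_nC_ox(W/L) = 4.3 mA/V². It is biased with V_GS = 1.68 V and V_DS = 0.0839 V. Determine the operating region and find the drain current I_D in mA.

Triode; I_D = 0.151 mA

V_ov = V_GS − V_t = 1.68 − 1.22 = 0.46 V.
Since V_DS = 0.0839 V < V_ov = 0.46 V, the device is in the triode region.
I_D = k_n [V_ov · V_DS − ½ V_DS²] = 4.3 × [0.46 × 0.0839 − 0.5 × 0.0839²] = 0.151 mA.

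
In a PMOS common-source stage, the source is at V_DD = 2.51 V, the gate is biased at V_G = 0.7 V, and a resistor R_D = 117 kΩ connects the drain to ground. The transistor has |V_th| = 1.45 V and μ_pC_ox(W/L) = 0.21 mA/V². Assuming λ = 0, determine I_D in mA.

V_SG = V_DD − V_G = 2.51 − 0.7 = 1.81 V, so V_ov = 1.81 − 1.45 = 0.36 V.
Assume saturation: I_D = ½ k_p V_ov² = 0.5 × 0.21 × 0.36² = 0.0136 mA, giving V_SD = V_DD − I_D R_D = 2.51 − 0.0136 × 117 = 0.918 V.
V_SD = 0.918 V ≥ V_ov = 0.36 V, confirming saturation.

I_D = 0.0136 mA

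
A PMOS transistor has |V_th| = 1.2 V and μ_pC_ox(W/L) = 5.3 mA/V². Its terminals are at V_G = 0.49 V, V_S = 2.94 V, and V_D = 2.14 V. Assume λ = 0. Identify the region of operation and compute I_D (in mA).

V_SG = V_S − V_G = 2.94 − 0.49 = 2.45 V; V_SD = V_S − V_D = 2.94 − 2.14 = 0.8 V.
V_ov = V_SG − |V_th| = 2.45 − 1.2 = 1.25 V.
Since V_SD = 0.8 V < V_ov = 1.25 V, the device is in the triode region.
I_D = k_p [V_ov · V_SD − ½ V_SD²] = 5.3 × [1.25 × 0.8 − 0.5 × 0.8²] = 3.6 mA.

Triode; I_D = 3.60 mA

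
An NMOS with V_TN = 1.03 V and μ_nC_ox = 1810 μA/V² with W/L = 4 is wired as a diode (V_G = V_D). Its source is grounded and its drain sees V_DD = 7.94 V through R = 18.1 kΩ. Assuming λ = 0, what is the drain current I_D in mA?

With gate tied to drain, V_GS = V_DS ≥ V_GS − V_TN, so the device is in saturation.
k_n = μ_nC_ox · (W/L) = 7.24 mA/V².
KCL at the drain: ½ k_n (V_GS − V_TN)² = (V_DD − V_GS)/R.
Let x = V_GS − 1.03. Then 65.5 x² + x − 6.91 = 0, giving x = 0.317 V (positive root), so V_GS = 1.35 V.
I_D = (V_DD − V_GS)/R = (7.94 − 1.35) / 18.1 = 0.364 mA.

I_D = 0.364 mA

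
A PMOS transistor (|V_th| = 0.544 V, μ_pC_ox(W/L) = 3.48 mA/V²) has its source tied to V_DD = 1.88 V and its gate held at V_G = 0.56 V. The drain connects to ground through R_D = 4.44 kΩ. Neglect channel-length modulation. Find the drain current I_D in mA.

I_D = 0.387 mA

V_SG = V_DD − V_G = 1.88 − 0.56 = 1.32 V, so V_ov = 1.32 − 0.544 = 0.776 V.
Assume saturation: I_D = ½ k_p V_ov² = 0.5 × 3.48 × 0.776² = 1.05 mA, giving V_SD = V_DD − I_D R_D = 1.88 − 1.05 × 4.44 = -2.77 V.
But -2.77 V < V_ov = 0.776 V, so the device is actually in triode.
In triode I_D = k_p[V_ov V_SD − ½ V_SD²] and I_D = (V_DD − V_SD)/R_D. Equating: 7.73 V_SD² − 12.99 V_SD + 1.88 = 0, giving V_SD = 0.16 V (the root below V_ov).
I_D = (1.88 − 0.16) / 4.44 = 0.387 mA.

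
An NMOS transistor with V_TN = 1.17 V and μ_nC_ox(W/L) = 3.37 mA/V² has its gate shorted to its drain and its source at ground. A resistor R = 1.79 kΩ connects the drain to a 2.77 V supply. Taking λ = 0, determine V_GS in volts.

V_GS = 1.75 V

With gate tied to drain, V_GS = V_DS ≥ V_GS − V_TN, so the device is in saturation.
KCL at the drain: ½ k_n (V_GS − V_TN)² = (V_DD − V_GS)/R.
Let x = V_GS − 1.17. Then 3.02 x² + x − 1.6 = 0, giving x = 0.581 V (positive root), so V_GS = 1.75 V.
I_D = (V_DD − V_GS)/R = (2.77 − 1.75) / 1.79 = 0.569 mA.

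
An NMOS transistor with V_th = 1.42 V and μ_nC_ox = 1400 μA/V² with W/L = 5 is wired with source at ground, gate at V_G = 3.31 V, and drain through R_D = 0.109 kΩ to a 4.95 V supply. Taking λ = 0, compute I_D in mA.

V_GS = V_G = 3.31 V, so V_ov = 3.31 − 1.42 = 1.89 V.
k_n = μ_nC_ox · (W/L) = 7 mA/V².
Assume saturation: I_D = ½ k_n V_ov² = 0.5 × 7 × 1.89² = 12.5 mA, giving V_DS = V_DD − I_D R_D = 4.95 − 12.5 × 0.109 = 3.59 V.
V_DS = 3.59 V ≥ V_ov = 1.89 V, confirming saturation.

I_D = 12.5 mA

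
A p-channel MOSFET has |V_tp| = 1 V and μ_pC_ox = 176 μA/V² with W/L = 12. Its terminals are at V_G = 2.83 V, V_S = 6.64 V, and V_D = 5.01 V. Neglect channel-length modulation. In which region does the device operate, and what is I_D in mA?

Triode; I_D = 6.87 mA

V_SG = V_S − V_G = 6.64 − 2.83 = 3.81 V; V_SD = V_S − V_D = 6.64 − 5.01 = 1.63 V.
k_p = μ_pC_ox · (W/L) = 2.112 mA/V².
V_ov = V_SG − |V_tp| = 3.81 − 1 = 2.81 V.
Since V_SD = 1.63 V < V_ov = 2.81 V, the device is in the triode region.
I_D = k_p [V_ov · V_SD − ½ V_SD²] = 2.112 × [2.81 × 1.63 − 0.5 × 1.63²] = 6.87 mA.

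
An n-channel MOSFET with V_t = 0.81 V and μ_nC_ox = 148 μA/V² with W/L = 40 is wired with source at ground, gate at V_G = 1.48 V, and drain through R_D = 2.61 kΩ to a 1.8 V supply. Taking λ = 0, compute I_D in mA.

I_D = 0.620 mA

V_GS = V_G = 1.48 V, so V_ov = 1.48 − 0.81 = 0.67 V.
k_n = μ_nC_ox · (W/L) = 5.92 mA/V².
Assume saturation: I_D = ½ k_n V_ov² = 0.5 × 5.92 × 0.67² = 1.33 mA, giving V_DS = V_DD − I_D R_D = 1.8 − 1.33 × 2.61 = -1.67 V.
But -1.67 V < V_ov = 0.67 V, so the device is actually in triode.
In triode I_D = k_n[V_ov V_DS − ½ V_DS²] and I_D = (V_DD − V_DS)/R_D. Equating: 7.73 V_DS² − 11.35 V_DS + 1.8 = 0, giving V_DS = 0.181 V (the root below V_ov).
I_D = (1.8 − 0.181) / 2.61 = 0.62 mA.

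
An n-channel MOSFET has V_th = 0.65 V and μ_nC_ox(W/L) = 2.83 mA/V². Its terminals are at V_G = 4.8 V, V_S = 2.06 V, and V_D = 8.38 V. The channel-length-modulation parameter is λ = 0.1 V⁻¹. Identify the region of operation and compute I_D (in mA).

V_GS = V_G − V_S = 4.8 − 2.06 = 2.74 V; V_DS = V_D − V_S = 8.38 − 2.06 = 6.32 V.
V_ov = V_GS − V_th = 2.74 − 0.65 = 2.09 V.
Since V_DS = 6.32 V ≥ V_ov = 2.09 V, the device is in saturation.
I_D = ½ k_n V_ov² (1 + λ V_DS) = 0.5 × 2.83 × 2.09² × (1 + 0.1 × 6.32) = 10.1 mA.

Saturation; I_D = 10.1 mA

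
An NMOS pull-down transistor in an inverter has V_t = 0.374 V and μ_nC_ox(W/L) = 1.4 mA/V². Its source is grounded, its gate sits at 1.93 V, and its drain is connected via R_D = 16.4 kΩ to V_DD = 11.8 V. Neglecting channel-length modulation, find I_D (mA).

V_GS = V_G = 1.93 V, so V_ov = 1.93 − 0.374 = 1.56 V.
Assume saturation: I_D = ½ k_n V_ov² = 0.5 × 1.4 × 1.56² = 1.69 mA, giving V_DS = V_DD − I_D R_D = 11.8 − 1.69 × 16.4 = -16 V.
But -16 V < V_ov = 1.56 V, so the device is actually in triode.
In triode I_D = k_n[V_ov V_DS − ½ V_DS²] and I_D = (V_DD − V_DS)/R_D. Equating: 11.5 V_DS² − 36.73 V_DS + 11.8 = 0, giving V_DS = 0.362 V (the root below V_ov).
I_D = (11.8 − 0.362) / 16.4 = 0.697 mA.

I_D = 0.697 mA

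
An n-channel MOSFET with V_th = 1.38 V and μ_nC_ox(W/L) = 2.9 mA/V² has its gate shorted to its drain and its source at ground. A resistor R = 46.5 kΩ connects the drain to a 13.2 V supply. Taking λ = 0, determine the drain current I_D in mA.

With gate tied to drain, V_GS = V_DS ≥ V_GS − V_th, so the device is in saturation.
KCL at the drain: ½ k_n (V_GS − V_th)² = (V_DD − V_GS)/R.
Let x = V_GS − 1.38. Then 67.4 x² + x − 11.82 = 0, giving x = 0.411 V (positive root), so V_GS = 1.79 V.
I_D = (V_DD − V_GS)/R = (13.2 − 1.79) / 46.5 = 0.245 mA.

I_D = 0.245 mA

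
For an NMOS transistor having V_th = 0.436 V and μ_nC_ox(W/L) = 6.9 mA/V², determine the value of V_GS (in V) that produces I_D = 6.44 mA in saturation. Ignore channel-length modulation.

V_GS = 1.80 V

In saturation I_D = ½ k_n (V_GS − V_th)², so V_GS − V_th = √(2 I_D / k_n) = √(2 × 6.44 / 6.9) = 1.37 V.
V_GS = 0.436 + 1.37 = 1.8 V.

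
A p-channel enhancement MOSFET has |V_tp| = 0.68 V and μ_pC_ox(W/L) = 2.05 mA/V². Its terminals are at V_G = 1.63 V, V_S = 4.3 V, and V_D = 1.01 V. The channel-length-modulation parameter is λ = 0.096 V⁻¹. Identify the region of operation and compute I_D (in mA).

Saturation; I_D = 5.34 mA

V_SG = V_S − V_G = 4.3 − 1.63 = 2.67 V; V_SD = V_S − V_D = 4.3 − 1.01 = 3.29 V.
V_ov = V_SG − |V_tp| = 2.67 − 0.68 = 1.99 V.
Since V_SD = 3.29 V ≥ V_ov = 1.99 V, the device is in saturation.
I_D = ½ k_p V_ov² (1 + λ V_SD) = 0.5 × 2.05 × 1.99² × (1 + 0.096 × 3.29) = 5.34 mA.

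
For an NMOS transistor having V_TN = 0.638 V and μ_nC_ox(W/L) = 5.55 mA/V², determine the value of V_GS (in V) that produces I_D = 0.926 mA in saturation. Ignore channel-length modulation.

In saturation I_D = ½ k_n (V_GS − V_TN)², so V_GS − V_TN = √(2 I_D / k_n) = √(2 × 0.926 / 5.55) = 0.578 V.
V_GS = 0.638 + 0.578 = 1.22 V.

V_GS = 1.22 V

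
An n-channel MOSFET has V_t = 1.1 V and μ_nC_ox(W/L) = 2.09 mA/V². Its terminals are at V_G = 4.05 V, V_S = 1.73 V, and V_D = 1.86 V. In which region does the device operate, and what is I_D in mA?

Triode; I_D = 0.314 mA

V_GS = V_G − V_S = 4.05 − 1.73 = 2.32 V; V_DS = V_D − V_S = 1.86 − 1.73 = 0.13 V.
V_ov = V_GS − V_t = 2.32 − 1.1 = 1.22 V.
Since V_DS = 0.13 V < V_ov = 1.22 V, the device is in the triode region.
I_D = k_n [V_ov · V_DS − ½ V_DS²] = 2.09 × [1.22 × 0.13 − 0.5 × 0.13²] = 0.314 mA.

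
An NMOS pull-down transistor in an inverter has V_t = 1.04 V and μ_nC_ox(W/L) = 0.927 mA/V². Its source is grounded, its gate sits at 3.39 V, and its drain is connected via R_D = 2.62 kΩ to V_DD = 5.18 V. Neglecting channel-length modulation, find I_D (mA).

I_D = 1.62 mA

V_GS = V_G = 3.39 V, so V_ov = 3.39 − 1.04 = 2.35 V.
Assume saturation: I_D = ½ k_n V_ov² = 0.5 × 0.927 × 2.35² = 2.56 mA, giving V_DS = V_DD − I_D R_D = 5.18 − 2.56 × 2.62 = -1.53 V.
But -1.53 V < V_ov = 2.35 V, so the device is actually in triode.
In triode I_D = k_n[V_ov V_DS − ½ V_DS²] and I_D = (V_DD − V_DS)/R_D. Equating: 1.21 V_DS² − 6.708 V_DS + 5.18 = 0, giving V_DS = 0.928 V (the root below V_ov).
I_D = (5.18 − 0.928) / 2.62 = 1.62 mA.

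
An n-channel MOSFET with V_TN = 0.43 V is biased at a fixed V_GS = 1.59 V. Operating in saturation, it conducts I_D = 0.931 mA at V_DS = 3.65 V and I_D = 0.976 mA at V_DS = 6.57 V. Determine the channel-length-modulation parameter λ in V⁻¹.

λ = 0.0176 V⁻¹

With V_GS fixed, I_D ∝ (1 + λ V_DS) in saturation, so I_D2/I_D1 = (1 + λ V_DS2)/(1 + λ V_DS1).
0.976/0.931 = 1.048 = (1 + 6.57 λ)/(1 + 3.65 λ).
Solving: λ (I_D1 V_DS2 − I_D2 V_DS1) = I_D2 − I_D1, so λ = (0.976 − 0.931) / (0.931 × 6.57 − 0.976 × 3.65) = 0.045 / 2.55 = 0.0176 V⁻¹.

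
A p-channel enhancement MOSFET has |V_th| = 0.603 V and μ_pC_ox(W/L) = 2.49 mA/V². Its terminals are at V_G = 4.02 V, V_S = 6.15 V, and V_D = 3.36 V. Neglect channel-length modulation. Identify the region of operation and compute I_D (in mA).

Saturation; I_D = 2.90 mA

V_SG = V_S − V_G = 6.15 − 4.02 = 2.13 V; V_SD = V_S − V_D = 6.15 − 3.36 = 2.79 V.
V_ov = V_SG − |V_th| = 2.13 − 0.603 = 1.53 V.
Since V_SD = 2.79 V ≥ V_ov = 1.53 V, the device is in saturation.
I_D = ½ k_p V_ov² = 0.5 × 2.49 × 1.53² = 2.9 mA.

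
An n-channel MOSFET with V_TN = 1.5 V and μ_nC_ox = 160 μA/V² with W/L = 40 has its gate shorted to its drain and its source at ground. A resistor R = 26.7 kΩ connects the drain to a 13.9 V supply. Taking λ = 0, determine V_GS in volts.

With gate tied to drain, V_GS = V_DS ≥ V_GS − V_TN, so the device is in saturation.
k_n = μ_nC_ox · (W/L) = 6.4 mA/V².
KCL at the drain: ½ k_n (V_GS − V_TN)² = (V_DD − V_GS)/R.
Let x = V_GS − 1.5. Then 85.4 x² + x − 12.4 = 0, giving x = 0.375 V (positive root), so V_GS = 1.88 V.
I_D = (V_DD − V_GS)/R = (13.9 − 1.88) / 26.7 = 0.45 mA.

V_GS = 1.88 V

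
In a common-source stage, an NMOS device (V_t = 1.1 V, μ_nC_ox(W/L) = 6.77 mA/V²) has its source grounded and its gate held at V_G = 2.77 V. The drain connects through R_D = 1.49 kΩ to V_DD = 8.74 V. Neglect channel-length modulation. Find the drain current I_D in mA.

V_GS = V_G = 2.77 V, so V_ov = 2.77 − 1.1 = 1.67 V.
Assume saturation: I_D = ½ k_n V_ov² = 0.5 × 6.77 × 1.67² = 9.44 mA, giving V_DS = V_DD − I_D R_D = 8.74 − 9.44 × 1.49 = -5.33 V.
But -5.33 V < V_ov = 1.67 V, so the device is actually in triode.
In triode I_D = k_n[V_ov V_DS − ½ V_DS²] and I_D = (V_DD − V_DS)/R_D. Equating: 5.04 V_DS² − 17.85 V_DS + 8.74 = 0, giving V_DS = 0.587 V (the root below V_ov).
I_D = (8.74 − 0.587) / 1.49 = 5.47 mA.

I_D = 5.47 mA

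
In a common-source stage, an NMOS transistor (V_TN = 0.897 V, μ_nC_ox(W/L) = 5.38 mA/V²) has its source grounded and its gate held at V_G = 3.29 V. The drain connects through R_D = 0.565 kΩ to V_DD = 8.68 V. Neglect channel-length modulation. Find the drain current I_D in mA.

I_D = 12.9 mA

V_GS = V_G = 3.29 V, so V_ov = 3.29 − 0.897 = 2.39 V.
Assume saturation: I_D = ½ k_n V_ov² = 0.5 × 5.38 × 2.39² = 15.4 mA, giving V_DS = V_DD − I_D R_D = 8.68 − 15.4 × 0.565 = -0.0233 V.
But -0.0233 V < V_ov = 2.39 V, so the device is actually in triode.
In triode I_D = k_n[V_ov V_DS − ½ V_DS²] and I_D = (V_DD − V_DS)/R_D. Equating: 1.52 V_DS² − 8.274 V_DS + 8.68 = 0, giving V_DS = 1.42 V (the root below V_ov).
I_D = (8.68 − 1.42) / 0.565 = 12.9 mA.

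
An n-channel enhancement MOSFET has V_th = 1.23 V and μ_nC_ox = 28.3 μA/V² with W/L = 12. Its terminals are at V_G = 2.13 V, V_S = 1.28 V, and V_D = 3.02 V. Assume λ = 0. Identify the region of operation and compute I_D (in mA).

Cutoff; I_D = 0 mA

V_GS = V_G − V_S = 2.13 − 1.28 = 0.85 V; V_DS = V_D − V_S = 3.02 − 1.28 = 1.74 V.
V_GS = 0.85 V < V_th = 1.23 V, so the transistor is in cutoff.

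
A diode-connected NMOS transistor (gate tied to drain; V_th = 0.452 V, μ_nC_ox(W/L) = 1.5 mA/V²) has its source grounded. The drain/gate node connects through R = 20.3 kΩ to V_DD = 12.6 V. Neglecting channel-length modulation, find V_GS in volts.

V_GS = 1.31 V

With gate tied to drain, V_GS = V_DS ≥ V_GS − V_th, so the device is in saturation.
KCL at the drain: ½ k_n (V_GS − V_th)² = (V_DD − V_GS)/R.
Let x = V_GS − 0.452. Then 15.2 x² + x − 12.15 = 0, giving x = 0.861 V (positive root), so V_GS = 1.31 V.
I_D = (V_DD − V_GS)/R = (12.6 − 1.31) / 20.3 = 0.556 mA.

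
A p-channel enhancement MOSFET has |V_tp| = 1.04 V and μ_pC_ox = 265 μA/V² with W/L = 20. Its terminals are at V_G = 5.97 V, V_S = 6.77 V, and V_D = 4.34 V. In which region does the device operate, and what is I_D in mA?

Cutoff; I_D = 0 mA

V_SG = V_S − V_G = 6.77 − 5.97 = 0.8 V; V_SD = V_S − V_D = 6.77 − 4.34 = 2.43 V.
V_SG = 0.8 V < |V_tp| = 1.04 V, so the transistor is in cutoff.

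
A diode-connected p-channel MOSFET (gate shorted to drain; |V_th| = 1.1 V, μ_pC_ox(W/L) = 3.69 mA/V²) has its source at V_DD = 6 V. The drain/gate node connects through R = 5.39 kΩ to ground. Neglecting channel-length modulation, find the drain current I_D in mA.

I_D = 0.788 mA

With gate tied to drain, V_SG = V_SD ≥ V_SG − |V_th|, so the device is in saturation.
KCL at the drain: ½ k_p (V_SG − |V_th|)² = (V_DD − V_SG)/R.
Let x = V_SG − 1.1. Then 9.94 x² + x − 4.9 = 0, giving x = 0.653 V (positive root), so V_SG = 1.75 V.
I_D = (V_DD − V_SG)/R = (6 − 1.75) / 5.39 = 0.788 mA.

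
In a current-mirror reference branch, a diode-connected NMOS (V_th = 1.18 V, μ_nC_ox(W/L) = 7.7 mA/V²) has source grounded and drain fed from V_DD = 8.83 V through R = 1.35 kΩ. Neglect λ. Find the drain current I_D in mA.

I_D = 4.84 mA

With gate tied to drain, V_GS = V_DS ≥ V_GS − V_th, so the device is in saturation.
KCL at the drain: ½ k_n (V_GS − V_th)² = (V_DD − V_GS)/R.
Let x = V_GS − 1.18. Then 5.2 x² + x − 7.65 = 0, giving x = 1.12 V (positive root), so V_GS = 2.3 V.
I_D = (V_DD − V_GS)/R = (8.83 − 2.3) / 1.35 = 4.84 mA.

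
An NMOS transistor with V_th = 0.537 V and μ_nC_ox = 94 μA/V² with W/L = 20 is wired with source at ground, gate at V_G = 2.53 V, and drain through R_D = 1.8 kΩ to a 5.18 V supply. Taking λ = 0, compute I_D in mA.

V_GS = V_G = 2.53 V, so V_ov = 2.53 − 0.537 = 1.99 V.
k_n = μ_nC_ox · (W/L) = 1.88 mA/V².
Assume saturation: I_D = ½ k_n V_ov² = 0.5 × 1.88 × 1.99² = 3.73 mA, giving V_DS = V_DD − I_D R_D = 5.18 − 3.73 × 1.8 = -1.54 V.
But -1.54 V < V_ov = 1.99 V, so the device is actually in triode.
In triode I_D = k_n[V_ov V_DS − ½ V_DS²] and I_D = (V_DD − V_DS)/R_D. Equating: 1.69 V_DS² − 7.744 V_DS + 5.18 = 0, giving V_DS = 0.813 V (the root below V_ov).
I_D = (5.18 − 0.813) / 1.8 = 2.43 mA.

I_D = 2.43 mA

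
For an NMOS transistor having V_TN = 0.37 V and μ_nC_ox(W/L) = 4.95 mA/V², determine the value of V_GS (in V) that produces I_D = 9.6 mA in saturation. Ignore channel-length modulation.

V_GS = 2.34 V

In saturation I_D = ½ k_n (V_GS − V_TN)², so V_GS − V_TN = √(2 I_D / k_n) = √(2 × 9.6 / 4.95) = 1.97 V.
V_GS = 0.37 + 1.97 = 2.34 V.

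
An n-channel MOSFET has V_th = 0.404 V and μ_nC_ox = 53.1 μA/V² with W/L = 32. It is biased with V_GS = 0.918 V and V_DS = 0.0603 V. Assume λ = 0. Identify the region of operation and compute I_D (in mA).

Triode; I_D = 0.0496 mA

k_n = μ_nC_ox · (W/L) = 1.699 mA/V².
V_ov = V_GS − V_th = 0.918 − 0.404 = 0.514 V.
Since V_DS = 0.0603 V < V_ov = 0.514 V, the device is in the triode region.
I_D = k_n [V_ov · V_DS − ½ V_DS²] = 1.699 × [0.514 × 0.0603 − 0.5 × 0.0603²] = 0.0496 mA.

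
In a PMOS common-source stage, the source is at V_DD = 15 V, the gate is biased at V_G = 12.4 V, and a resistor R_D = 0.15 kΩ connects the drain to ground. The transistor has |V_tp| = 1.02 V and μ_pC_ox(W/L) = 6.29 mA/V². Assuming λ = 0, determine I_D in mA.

V_SG = V_DD − V_G = 15 − 12.4 = 2.6 V, so V_ov = 2.6 − 1.02 = 1.58 V.
Assume saturation: I_D = ½ k_p V_ov² = 0.5 × 6.29 × 1.58² = 7.85 mA, giving V_SD = V_DD − I_D R_D = 15 − 7.85 × 0.15 = 13.8 V.
V_SD = 13.8 V ≥ V_ov = 1.58 V, confirming saturation.

I_D = 7.85 mA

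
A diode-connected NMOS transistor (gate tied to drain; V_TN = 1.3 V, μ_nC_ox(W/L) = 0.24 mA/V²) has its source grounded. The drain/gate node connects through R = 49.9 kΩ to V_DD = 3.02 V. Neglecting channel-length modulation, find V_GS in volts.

With gate tied to drain, V_GS = V_DS ≥ V_GS − V_TN, so the device is in saturation.
KCL at the drain: ½ k_n (V_GS − V_TN)² = (V_DD − V_GS)/R.
Let x = V_GS − 1.3. Then 5.99 x² + x − 1.72 = 0, giving x = 0.459 V (positive root), so V_GS = 1.76 V.
I_D = (V_DD − V_GS)/R = (3.02 − 1.76) / 49.9 = 0.0253 mA.

V_GS = 1.76 V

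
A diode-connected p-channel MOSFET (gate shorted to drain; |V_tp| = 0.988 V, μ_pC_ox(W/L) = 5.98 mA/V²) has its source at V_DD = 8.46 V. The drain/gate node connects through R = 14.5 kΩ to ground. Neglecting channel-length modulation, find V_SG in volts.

With gate tied to drain, V_SG = V_SD ≥ V_SG − |V_tp|, so the device is in saturation.
KCL at the drain: ½ k_p (V_SG − |V_tp|)² = (V_DD − V_SG)/R.
Let x = V_SG − 0.988. Then 43.4 x² + x − 7.472 = 0, giving x = 0.404 V (positive root), so V_SG = 1.39 V.
I_D = (V_DD − V_SG)/R = (8.46 − 1.39) / 14.5 = 0.487 mA.

V_SG = 1.39 V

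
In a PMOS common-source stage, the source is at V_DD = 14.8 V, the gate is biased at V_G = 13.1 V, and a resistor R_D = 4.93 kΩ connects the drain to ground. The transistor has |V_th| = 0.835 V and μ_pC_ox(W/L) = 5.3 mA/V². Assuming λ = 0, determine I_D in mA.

I_D = 1.98 mA

V_SG = V_DD − V_G = 14.8 − 13.1 = 1.7 V, so V_ov = 1.7 − 0.835 = 0.865 V.
Assume saturation: I_D = ½ k_p V_ov² = 0.5 × 5.3 × 0.865² = 1.98 mA, giving V_SD = V_DD − I_D R_D = 14.8 − 1.98 × 4.93 = 5.02 V.
V_SD = 5.02 V ≥ V_ov = 0.865 V, confirming saturation.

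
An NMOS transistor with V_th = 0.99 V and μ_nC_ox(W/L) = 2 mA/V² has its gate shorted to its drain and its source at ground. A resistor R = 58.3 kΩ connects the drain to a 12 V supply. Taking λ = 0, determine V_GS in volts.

With gate tied to drain, V_GS = V_DS ≥ V_GS − V_th, so the device is in saturation.
KCL at the drain: ½ k_n (V_GS − V_th)² = (V_DD − V_GS)/R.
Let x = V_GS − 0.99. Then 58.3 x² + x − 11.01 = 0, giving x = 0.426 V (positive root), so V_GS = 1.42 V.
I_D = (V_DD − V_GS)/R = (12 − 1.42) / 58.3 = 0.182 mA.

V_GS = 1.42 V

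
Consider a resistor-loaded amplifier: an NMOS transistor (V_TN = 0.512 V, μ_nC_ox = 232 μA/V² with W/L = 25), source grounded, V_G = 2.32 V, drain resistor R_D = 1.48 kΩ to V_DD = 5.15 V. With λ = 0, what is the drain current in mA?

V_GS = V_G = 2.32 V, so V_ov = 2.32 − 0.512 = 1.81 V.
k_n = μ_nC_ox · (W/L) = 5.8 mA/V².
Assume saturation: I_D = ½ k_n V_ov² = 0.5 × 5.8 × 1.81² = 9.48 mA, giving V_DS = V_DD − I_D R_D = 5.15 − 9.48 × 1.48 = -8.88 V.
But -8.88 V < V_ov = 1.81 V, so the device is actually in triode.
In triode I_D = k_n[V_ov V_DS − ½ V_DS²] and I_D = (V_DD − V_DS)/R_D. Equating: 4.29 V_DS² − 16.52 V_DS + 5.15 = 0, giving V_DS = 0.342 V (the root below V_ov).
I_D = (5.15 − 0.342) / 1.48 = 3.25 mA.

I_D = 3.25 mA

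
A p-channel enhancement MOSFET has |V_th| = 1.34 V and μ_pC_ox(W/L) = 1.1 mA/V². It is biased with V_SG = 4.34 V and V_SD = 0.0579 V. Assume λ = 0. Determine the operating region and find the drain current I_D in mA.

Triode; I_D = 0.189 mA

V_ov = V_SG − |V_th| = 4.34 − 1.34 = 3 V.
Since V_SD = 0.0579 V < V_ov = 3 V, the device is in the triode region.
I_D = k_p [V_ov · V_SD − ½ V_SD²] = 1.1 × [3 × 0.0579 − 0.5 × 0.0579²] = 0.189 mA.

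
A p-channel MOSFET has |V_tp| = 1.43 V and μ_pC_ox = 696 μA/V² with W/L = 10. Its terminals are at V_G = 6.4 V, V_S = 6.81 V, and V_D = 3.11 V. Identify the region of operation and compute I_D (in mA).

Cutoff; I_D = 0 mA

V_SG = V_S − V_G = 6.81 − 6.4 = 0.41 V; V_SD = V_S − V_D = 6.81 − 3.11 = 3.7 V.
V_SG = 0.41 V < |V_tp| = 1.43 V, so the transistor is in cutoff.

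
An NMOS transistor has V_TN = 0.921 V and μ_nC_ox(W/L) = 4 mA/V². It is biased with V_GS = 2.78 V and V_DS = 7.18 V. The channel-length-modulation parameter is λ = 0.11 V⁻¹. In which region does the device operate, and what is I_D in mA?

Saturation; I_D = 12.4 mA

V_ov = V_GS − V_TN = 2.78 − 0.921 = 1.86 V.
Since V_DS = 7.18 V ≥ V_ov = 1.86 V, the device is in saturation.
I_D = ½ k_n V_ov² (1 + λ V_DS) = 0.5 × 4 × 1.86² × (1 + 0.11 × 7.18) = 12.4 mA.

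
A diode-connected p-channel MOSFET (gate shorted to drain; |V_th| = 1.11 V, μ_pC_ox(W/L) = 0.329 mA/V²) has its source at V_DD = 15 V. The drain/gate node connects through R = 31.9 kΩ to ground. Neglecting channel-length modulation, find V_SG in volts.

With gate tied to drain, V_SG = V_SD ≥ V_SG − |V_th|, so the device is in saturation.
KCL at the drain: ½ k_p (V_SG − |V_th|)² = (V_DD − V_SG)/R.
Let x = V_SG − 1.11. Then 5.25 x² + x − 13.89 = 0, giving x = 1.53 V (positive root), so V_SG = 2.64 V.
I_D = (V_DD − V_SG)/R = (15 − 2.64) / 31.9 = 0.387 mA.

V_SG = 2.64 V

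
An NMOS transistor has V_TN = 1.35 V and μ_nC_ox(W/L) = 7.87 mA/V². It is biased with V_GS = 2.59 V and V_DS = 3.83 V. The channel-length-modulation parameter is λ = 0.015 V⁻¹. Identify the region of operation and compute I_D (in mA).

Saturation; I_D = 6.40 mA

V_ov = V_GS − V_TN = 2.59 − 1.35 = 1.24 V.
Since V_DS = 3.83 V ≥ V_ov = 1.24 V, the device is in saturation.
I_D = ½ k_n V_ov² (1 + λ V_DS) = 0.5 × 7.87 × 1.24² × (1 + 0.015 × 3.83) = 6.4 mA.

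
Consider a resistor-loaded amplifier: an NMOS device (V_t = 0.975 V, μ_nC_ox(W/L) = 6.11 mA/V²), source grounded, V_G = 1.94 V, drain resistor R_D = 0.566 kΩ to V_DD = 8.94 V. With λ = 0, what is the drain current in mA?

I_D = 2.84 mA

V_GS = V_G = 1.94 V, so V_ov = 1.94 − 0.975 = 0.965 V.
Assume saturation: I_D = ½ k_n V_ov² = 0.5 × 6.11 × 0.965² = 2.84 mA, giving V_DS = V_DD − I_D R_D = 8.94 − 2.84 × 0.566 = 7.33 V.
V_DS = 7.33 V ≥ V_ov = 0.965 V, confirming saturation.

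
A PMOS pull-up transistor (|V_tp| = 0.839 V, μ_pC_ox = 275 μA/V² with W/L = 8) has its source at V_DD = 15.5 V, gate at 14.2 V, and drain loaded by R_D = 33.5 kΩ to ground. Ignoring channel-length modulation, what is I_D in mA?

I_D = 0.234 mA

V_SG = V_DD − V_G = 15.5 − 14.2 = 1.3 V, so V_ov = 1.3 − 0.839 = 0.461 V.
k_p = μ_pC_ox · (W/L) = 2.2 mA/V².
Assume saturation: I_D = ½ k_p V_ov² = 0.5 × 2.2 × 0.461² = 0.234 mA, giving V_SD = V_DD − I_D R_D = 15.5 − 0.234 × 33.5 = 7.67 V.
V_SD = 7.67 V ≥ V_ov = 0.461 V, confirming saturation.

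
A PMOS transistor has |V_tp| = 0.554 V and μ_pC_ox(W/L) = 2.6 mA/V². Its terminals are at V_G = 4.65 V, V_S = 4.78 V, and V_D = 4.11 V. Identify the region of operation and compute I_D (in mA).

Cutoff; I_D = 0 mA

V_SG = V_S − V_G = 4.78 − 4.65 = 0.13 V; V_SD = V_S − V_D = 4.78 − 4.11 = 0.67 V.
V_SG = 0.13 V < |V_tp| = 0.554 V, so the transistor is in cutoff.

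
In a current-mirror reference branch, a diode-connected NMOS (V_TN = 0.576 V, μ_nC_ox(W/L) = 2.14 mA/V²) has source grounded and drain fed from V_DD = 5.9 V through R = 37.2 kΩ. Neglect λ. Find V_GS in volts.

With gate tied to drain, V_GS = V_DS ≥ V_GS − V_TN, so the device is in saturation.
KCL at the drain: ½ k_n (V_GS − V_TN)² = (V_DD − V_GS)/R.
Let x = V_GS − 0.576. Then 39.8 x² + x − 5.324 = 0, giving x = 0.353 V (positive root), so V_GS = 0.929 V.
I_D = (V_DD − V_GS)/R = (5.9 − 0.929) / 37.2 = 0.134 mA.

V_GS = 0.929 V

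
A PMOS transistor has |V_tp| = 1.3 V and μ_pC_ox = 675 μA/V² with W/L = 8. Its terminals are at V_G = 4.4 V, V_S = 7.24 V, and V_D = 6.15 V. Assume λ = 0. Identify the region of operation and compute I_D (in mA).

V_SG = V_S − V_G = 7.24 − 4.4 = 2.84 V; V_SD = V_S − V_D = 7.24 − 6.15 = 1.09 V.
k_p = μ_pC_ox · (W/L) = 5.4 mA/V².
V_ov = V_SG − |V_tp| = 2.84 − 1.3 = 1.54 V.
Since V_SD = 1.09 V < V_ov = 1.54 V, the device is in the triode region.
I_D = k_p [V_ov · V_SD − ½ V_SD²] = 5.4 × [1.54 × 1.09 − 0.5 × 1.09²] = 5.86 mA.

Triode; I_D = 5.86 mA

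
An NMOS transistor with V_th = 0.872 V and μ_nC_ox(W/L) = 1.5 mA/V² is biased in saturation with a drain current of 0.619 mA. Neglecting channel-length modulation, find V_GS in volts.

In saturation I_D = ½ k_n (V_GS − V_th)², so V_GS − V_th = √(2 I_D / k_n) = √(2 × 0.619 / 1.5) = 0.908 V.
V_GS = 0.872 + 0.908 = 1.78 V.

V_GS = 1.78 V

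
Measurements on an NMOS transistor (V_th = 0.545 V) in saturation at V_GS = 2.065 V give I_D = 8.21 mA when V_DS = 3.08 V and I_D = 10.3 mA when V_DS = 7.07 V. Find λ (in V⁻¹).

With V_GS fixed, I_D ∝ (1 + λ V_DS) in saturation, so I_D2/I_D1 = (1 + λ V_DS2)/(1 + λ V_DS1).
10.3/8.21 = 1.255 = (1 + 7.07 λ)/(1 + 3.08 λ).
Solving: λ (I_D1 V_DS2 − I_D2 V_DS1) = I_D2 − I_D1, so λ = (10.3 − 8.21) / (8.21 × 7.07 − 10.3 × 3.08) = 2.09 / 26.3 = 0.0794 V⁻¹.

λ = 0.0794 V⁻¹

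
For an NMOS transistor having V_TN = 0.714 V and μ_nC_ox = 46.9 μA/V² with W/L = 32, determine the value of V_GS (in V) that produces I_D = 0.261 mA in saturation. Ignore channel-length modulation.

V_GS = 1.30 V

k_n = μ_nC_ox · (W/L) = 1.501 mA/V².
In saturation I_D = ½ k_n (V_GS − V_TN)², so V_GS − V_TN = √(2 I_D / k_n) = √(2 × 0.261 / 1.501) = 0.59 V.
V_GS = 0.714 + 0.59 = 1.3 V.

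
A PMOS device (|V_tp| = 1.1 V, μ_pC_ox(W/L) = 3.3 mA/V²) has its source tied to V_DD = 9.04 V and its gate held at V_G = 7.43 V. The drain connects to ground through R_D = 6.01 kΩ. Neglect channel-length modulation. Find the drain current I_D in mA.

I_D = 0.429 mA

V_SG = V_DD − V_G = 9.04 − 7.43 = 1.61 V, so V_ov = 1.61 − 1.1 = 0.51 V.
Assume saturation: I_D = ½ k_p V_ov² = 0.5 × 3.3 × 0.51² = 0.429 mA, giving V_SD = V_DD − I_D R_D = 9.04 − 0.429 × 6.01 = 6.46 V.
V_SD = 6.46 V ≥ V_ov = 0.51 V, confirming saturation.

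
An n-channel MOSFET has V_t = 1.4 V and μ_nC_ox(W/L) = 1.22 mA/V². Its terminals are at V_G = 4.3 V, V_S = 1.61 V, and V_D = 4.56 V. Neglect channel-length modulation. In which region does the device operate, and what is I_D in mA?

V_GS = V_G − V_S = 4.3 − 1.61 = 2.69 V; V_DS = V_D − V_S = 4.56 − 1.61 = 2.95 V.
V_ov = V_GS − V_t = 2.69 − 1.4 = 1.29 V.
Since V_DS = 2.95 V ≥ V_ov = 1.29 V, the device is in saturation.
I_D = ½ k_n V_ov² = 0.5 × 1.22 × 1.29² = 1.02 mA.

Saturation; I_D = 1.02 mA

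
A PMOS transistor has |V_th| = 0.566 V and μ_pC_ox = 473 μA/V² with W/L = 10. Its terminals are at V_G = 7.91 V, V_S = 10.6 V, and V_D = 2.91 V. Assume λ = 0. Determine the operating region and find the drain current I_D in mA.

V_SG = V_S − V_G = 10.6 − 7.91 = 2.69 V; V_SD = V_S − V_D = 10.6 − 2.91 = 7.69 V.
k_p = μ_pC_ox · (W/L) = 4.73 mA/V².
V_ov = V_SG − |V_th| = 2.69 − 0.566 = 2.12 V.
Since V_SD = 7.69 V ≥ V_ov = 2.12 V, the device is in saturation.
I_D = ½ k_p V_ov² = 0.5 × 4.73 × 2.12² = 10.7 mA.

Saturation; I_D = 10.7 mA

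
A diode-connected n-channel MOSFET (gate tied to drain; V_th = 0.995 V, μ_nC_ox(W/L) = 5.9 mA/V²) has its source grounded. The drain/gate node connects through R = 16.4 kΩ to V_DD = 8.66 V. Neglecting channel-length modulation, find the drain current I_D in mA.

With gate tied to drain, V_GS = V_DS ≥ V_GS − V_th, so the device is in saturation.
KCL at the drain: ½ k_n (V_GS − V_th)² = (V_DD − V_GS)/R.
Let x = V_GS − 0.995. Then 48.4 x² + x − 7.665 = 0, giving x = 0.388 V (positive root), so V_GS = 1.38 V.
I_D = (V_DD − V_GS)/R = (8.66 − 1.38) / 16.4 = 0.444 mA.

I_D = 0.444 mA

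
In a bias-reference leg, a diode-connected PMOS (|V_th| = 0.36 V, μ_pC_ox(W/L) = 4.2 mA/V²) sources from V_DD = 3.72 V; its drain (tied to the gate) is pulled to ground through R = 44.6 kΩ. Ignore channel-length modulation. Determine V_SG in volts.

With gate tied to drain, V_SG = V_SD ≥ V_SG − |V_th|, so the device is in saturation.
KCL at the drain: ½ k_p (V_SG − |V_th|)² = (V_DD − V_SG)/R.
Let x = V_SG − 0.36. Then 93.7 x² + x − 3.36 = 0, giving x = 0.184 V (positive root), so V_SG = 0.544 V.
I_D = (V_DD − V_SG)/R = (3.72 − 0.544) / 44.6 = 0.0712 mA.

V_SG = 0.544 V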